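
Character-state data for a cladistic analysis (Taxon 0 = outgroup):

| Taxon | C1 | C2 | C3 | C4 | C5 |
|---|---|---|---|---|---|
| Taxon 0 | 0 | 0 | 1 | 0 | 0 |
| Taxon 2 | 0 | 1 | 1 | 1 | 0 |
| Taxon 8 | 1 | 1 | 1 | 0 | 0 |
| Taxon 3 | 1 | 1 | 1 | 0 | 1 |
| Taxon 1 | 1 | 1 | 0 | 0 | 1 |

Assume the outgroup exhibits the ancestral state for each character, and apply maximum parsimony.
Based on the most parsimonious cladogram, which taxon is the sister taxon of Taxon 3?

Taxon 1

Character polarity is set by the outgroup: the derived state is whichever differs from the outgroup's state, so for C3 the derived state is '0', and for the remaining characters it is '1'.
Only Taxon 1, Taxon 3, and Taxon 8 show the derived state '1' for C1, supporting them as a clade.
All ingroup taxa share the derived state '1' for C2; it defines the ingroup but does not resolve relationships within it.
C3: derived state '0' in Taxon 1 only — an autapomorphy, so it tells us nothing about relationships among taxa.
C4: derived state '1' in Taxon 2 only — an autapomorphy, so it tells us nothing about relationships among taxa.
Only Taxon 1 and Taxon 3 show the derived state '1' for C5, supporting them as a clade.
Most parsimonious ingroup topology: (Taxon 2,(Taxon 8,(Taxon 3,Taxon 1))).
Taxon 3 and Taxon 1 form a cherry on this tree, so they are sister taxa.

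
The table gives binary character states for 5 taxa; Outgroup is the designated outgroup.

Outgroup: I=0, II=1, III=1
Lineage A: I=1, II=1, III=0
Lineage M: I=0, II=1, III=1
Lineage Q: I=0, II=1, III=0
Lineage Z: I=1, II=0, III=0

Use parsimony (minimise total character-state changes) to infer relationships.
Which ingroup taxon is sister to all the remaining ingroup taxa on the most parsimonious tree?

Lineage M

Character polarity is set by the outgroup: the derived state is whichever differs from the outgroup's state, so for II, III the derived state is '0', and for the remaining characters it is '1'.
I: derived state '1' in Lineage A and Lineage Z only — synapomorphy for {Lineage A, Lineage Z}.
II: derived state '0' in Lineage Z only — an autapomorphy, so it tells us nothing about relationships among taxa.
III (derived state '0') is shared by Lineage A, Lineage Q, and Lineage Z — a synapomorphy uniting that clade.
Most parsimonious ingroup topology: (((Lineage A,Lineage Z),Lineage Q),Lineage M).
Lineage M is sister to the clade containing all other ingroup taxa, so it is the earliest-diverging (most basal) ingroup lineage.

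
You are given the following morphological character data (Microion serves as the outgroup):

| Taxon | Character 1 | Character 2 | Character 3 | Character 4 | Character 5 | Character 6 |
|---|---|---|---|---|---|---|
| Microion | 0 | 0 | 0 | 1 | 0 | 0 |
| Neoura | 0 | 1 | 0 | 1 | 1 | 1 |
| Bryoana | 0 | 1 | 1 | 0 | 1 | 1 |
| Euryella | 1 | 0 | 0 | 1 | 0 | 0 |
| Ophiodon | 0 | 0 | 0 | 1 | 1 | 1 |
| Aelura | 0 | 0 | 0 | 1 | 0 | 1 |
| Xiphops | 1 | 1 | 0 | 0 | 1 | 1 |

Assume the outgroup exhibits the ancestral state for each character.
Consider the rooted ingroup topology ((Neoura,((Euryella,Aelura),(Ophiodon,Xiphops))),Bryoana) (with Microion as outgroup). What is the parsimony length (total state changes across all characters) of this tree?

Map each character onto ((Neoura,((Euryella,Aelura),(Ophiodon,Xiphops))),Bryoana) (rooted by Microion) and count the minimum state changes it requires (Fitch parsimony):
Character 1: 2; Character 2: 3; Character 3: 1; Character 4: 2; Character 5: 2; Character 6: 2.
Total tree length = 12.

12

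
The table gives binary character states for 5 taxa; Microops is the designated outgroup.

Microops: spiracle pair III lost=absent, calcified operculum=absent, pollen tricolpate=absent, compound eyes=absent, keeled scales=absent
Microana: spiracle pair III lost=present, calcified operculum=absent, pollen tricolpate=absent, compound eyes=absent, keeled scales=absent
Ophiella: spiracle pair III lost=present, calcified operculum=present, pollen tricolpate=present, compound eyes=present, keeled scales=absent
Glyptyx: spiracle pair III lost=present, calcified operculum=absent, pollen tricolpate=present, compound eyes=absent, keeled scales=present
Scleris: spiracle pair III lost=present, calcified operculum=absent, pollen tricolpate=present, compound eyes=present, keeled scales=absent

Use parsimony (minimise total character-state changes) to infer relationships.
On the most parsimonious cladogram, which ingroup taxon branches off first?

The outgroup has state 'absent' for every character, so 'present' is the derived state throughout.
All ingroup taxa share the derived state 'present' for spiracle pair III lost; it defines the ingroup but does not resolve relationships within it.
calcified operculum: derived state 'present' in Ophiella only — an autapomorphy, so it tells us nothing about relationships among taxa.
pollen tricolpate: derived state 'present' in Glyptyx, Ophiella, and Scleris only — synapomorphy for {Glyptyx, Ophiella, Scleris}.
compound eyes: derived state 'present' in Ophiella and Scleris only — synapomorphy for {Ophiella, Scleris}.
keeled scales (derived state 'present') is unique to Glyptyx (autapomorphy; uninformative for grouping).
Most parsimonious ingroup topology: (Microana,((Ophiella,Scleris),Glyptyx)).
Microana is sister to the clade containing all other ingroup taxa, so it is the earliest-diverging (most basal) ingroup lineage.

Microana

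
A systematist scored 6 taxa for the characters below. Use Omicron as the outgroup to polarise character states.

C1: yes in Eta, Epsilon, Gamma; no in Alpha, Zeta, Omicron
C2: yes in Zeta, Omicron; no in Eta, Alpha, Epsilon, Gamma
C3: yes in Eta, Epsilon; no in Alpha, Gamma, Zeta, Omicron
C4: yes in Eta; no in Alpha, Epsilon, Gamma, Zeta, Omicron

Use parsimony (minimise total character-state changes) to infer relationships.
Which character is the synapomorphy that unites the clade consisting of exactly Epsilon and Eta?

C3

Character polarity is set by the outgroup: the derived state is whichever differs from the outgroup's state, so for C2 the derived state is 'no', and for the remaining characters it is 'yes'.
C1: derived state 'yes' in Epsilon, Eta, and Gamma only — synapomorphy for {Epsilon, Eta, Gamma}.
C2 (derived state 'no') is shared by Alpha, Epsilon, Eta, and Gamma — a synapomorphy uniting that clade.
C3: derived state 'yes' in Epsilon and Eta only — synapomorphy for {Epsilon, Eta}.
C4 (derived state 'yes') is unique to Eta (autapomorphy; uninformative for grouping).
Most parsimonious ingroup topology: (Zeta,(((Epsilon,Eta),Gamma),Alpha)).
The clade {Epsilon, Eta} is supported by C3: its derived state 'yes' occurs in exactly those taxa and in no other taxon (including the outgroup).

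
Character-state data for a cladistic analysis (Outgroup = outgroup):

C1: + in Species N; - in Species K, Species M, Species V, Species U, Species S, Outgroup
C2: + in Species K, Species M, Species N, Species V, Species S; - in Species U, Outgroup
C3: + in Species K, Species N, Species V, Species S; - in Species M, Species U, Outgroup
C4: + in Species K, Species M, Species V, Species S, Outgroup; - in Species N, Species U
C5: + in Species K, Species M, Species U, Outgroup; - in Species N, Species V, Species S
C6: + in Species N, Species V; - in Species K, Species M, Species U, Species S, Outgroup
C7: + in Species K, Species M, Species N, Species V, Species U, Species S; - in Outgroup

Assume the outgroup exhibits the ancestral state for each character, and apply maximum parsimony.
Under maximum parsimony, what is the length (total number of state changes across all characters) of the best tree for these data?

Character polarity is set by the outgroup: the derived state is whichever differs from the outgroup's state, so for C4, C5 the derived state is '-', and for the remaining characters it is '+'.
C1 (derived state '+') is unique to Species N (autapomorphy; uninformative for grouping).
C2 (derived state '+') is shared by Species K, Species M, Species N, Species S, and Species V — a synapomorphy uniting that clade.
C3: derived state '+' in Species K, Species N, Species S, and Species V only — synapomorphy for {Species K, Species N, Species S, Species V}.
C4 groups Species N and Species U, which is incompatible with the clades supported by the remaining characters; treating it as convergent (homoplasy) costs fewer steps than any alternative tree.
Only Species N, Species S, and Species V show the derived state '-' for C5, supporting them as a clade.
C6 (derived state '+') is shared by Species N and Species V — a synapomorphy uniting that clade.
All ingroup taxa share the derived state '+' for C7; it defines the ingroup but does not resolve relationships within it.
Most parsimonious ingroup topology: (Species U,((((Species N,Species V),Species S),Species K),Species M)).
Changes per character on this tree: C1: 1; C2: 1; C3: 1; C4: 2; C5: 1; C6: 1; C7: 1.
Total = 8.

8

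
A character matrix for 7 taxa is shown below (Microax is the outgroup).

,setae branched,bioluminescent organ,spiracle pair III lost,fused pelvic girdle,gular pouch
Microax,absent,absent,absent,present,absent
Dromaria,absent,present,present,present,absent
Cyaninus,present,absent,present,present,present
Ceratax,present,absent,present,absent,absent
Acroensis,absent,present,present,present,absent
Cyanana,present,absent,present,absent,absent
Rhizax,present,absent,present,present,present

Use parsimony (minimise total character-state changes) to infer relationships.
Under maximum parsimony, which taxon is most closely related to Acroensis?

Character polarity is set by the outgroup: the derived state is whichever differs from the outgroup's state, so for fused pelvic girdle the derived state is 'absent', and for the remaining characters it is 'present'.
Only Ceratax, Cyanana, Cyaninus, and Rhizax show the derived state 'present' for setae branched, supporting them as a clade.
bioluminescent organ: derived state 'present' in Acroensis and Dromaria only — synapomorphy for {Acroensis, Dromaria}.
All ingroup taxa share the derived state 'present' for spiracle pair III lost; it defines the ingroup but does not resolve relationships within it.
fused pelvic girdle: derived state 'absent' in Ceratax and Cyanana only — synapomorphy for {Ceratax, Cyanana}.
gular pouch: derived state 'present' in Cyaninus and Rhizax only — synapomorphy for {Cyaninus, Rhizax}.
Most parsimonious ingroup topology: ((Dromaria,Acroensis),((Cyaninus,Rhizax),(Ceratax,Cyanana))).
Acroensis and Dromaria form a cherry on this tree, so they are sister taxa.

Dromaria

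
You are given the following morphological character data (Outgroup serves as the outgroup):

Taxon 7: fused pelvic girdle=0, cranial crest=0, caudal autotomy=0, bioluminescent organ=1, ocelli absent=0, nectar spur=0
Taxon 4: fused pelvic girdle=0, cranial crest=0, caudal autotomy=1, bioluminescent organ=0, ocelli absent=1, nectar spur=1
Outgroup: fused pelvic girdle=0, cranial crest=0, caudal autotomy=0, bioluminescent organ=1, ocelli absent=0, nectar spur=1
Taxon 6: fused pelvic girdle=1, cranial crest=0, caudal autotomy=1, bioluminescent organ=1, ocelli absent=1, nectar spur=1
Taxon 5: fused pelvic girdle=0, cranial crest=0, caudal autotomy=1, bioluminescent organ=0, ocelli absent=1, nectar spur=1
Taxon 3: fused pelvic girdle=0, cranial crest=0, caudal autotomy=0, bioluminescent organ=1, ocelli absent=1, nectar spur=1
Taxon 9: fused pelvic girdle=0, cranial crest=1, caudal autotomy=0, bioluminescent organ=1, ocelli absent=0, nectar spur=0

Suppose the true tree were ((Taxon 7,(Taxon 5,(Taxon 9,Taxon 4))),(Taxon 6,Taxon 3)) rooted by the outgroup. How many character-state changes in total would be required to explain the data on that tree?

12

Map each character onto ((Taxon 7,(Taxon 5,(Taxon 9,Taxon 4))),(Taxon 6,Taxon 3)) (rooted by Outgroup) and count the minimum state changes it requires (Fitch parsimony):
fused pelvic girdle: 1; cranial crest: 1; caudal autotomy: 3; bioluminescent organ: 2; ocelli absent: 3; nectar spur: 2.
Total tree length = 12.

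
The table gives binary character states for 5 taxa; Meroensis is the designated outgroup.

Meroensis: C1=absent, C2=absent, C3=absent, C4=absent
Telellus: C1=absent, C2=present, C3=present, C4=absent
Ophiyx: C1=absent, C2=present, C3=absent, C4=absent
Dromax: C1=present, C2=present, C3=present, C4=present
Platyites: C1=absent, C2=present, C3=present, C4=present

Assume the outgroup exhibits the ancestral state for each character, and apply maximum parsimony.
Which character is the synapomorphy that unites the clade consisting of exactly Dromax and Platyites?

C4

The outgroup has state 'absent' for every character, so 'present' is the derived state throughout.
C1: derived state 'present' in Dromax only — an autapomorphy, so it tells us nothing about relationships among taxa.
All ingroup taxa share the derived state 'present' for C2; it defines the ingroup but does not resolve relationships within it.
C3 (derived state 'present') is shared by Dromax, Platyites, and Telellus — a synapomorphy uniting that clade.
C4 (derived state 'present') is shared by Dromax and Platyites — a synapomorphy uniting that clade.
Most parsimonious ingroup topology: ((Telellus,(Dromax,Platyites)),Ophiyx).
The clade {Dromax, Platyites} is supported by C4: its derived state 'present' occurs in exactly those taxa and in no other taxon (including the outgroup).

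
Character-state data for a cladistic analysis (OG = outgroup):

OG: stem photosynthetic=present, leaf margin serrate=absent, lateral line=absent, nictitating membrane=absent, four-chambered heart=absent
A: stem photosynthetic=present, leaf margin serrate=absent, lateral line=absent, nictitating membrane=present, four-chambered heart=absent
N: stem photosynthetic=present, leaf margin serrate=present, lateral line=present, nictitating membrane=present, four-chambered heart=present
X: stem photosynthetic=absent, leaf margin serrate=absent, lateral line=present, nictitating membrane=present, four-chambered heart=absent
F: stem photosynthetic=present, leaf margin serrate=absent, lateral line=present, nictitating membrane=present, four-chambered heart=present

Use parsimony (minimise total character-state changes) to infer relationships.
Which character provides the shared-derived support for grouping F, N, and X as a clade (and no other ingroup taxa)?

lateral line

Character polarity is set by the outgroup: the derived state is whichever differs from the outgroup's state, so for stem photosynthetic the derived state is 'absent', and for the remaining characters it is 'present'.
stem photosynthetic (derived state 'absent') is unique to X (autapomorphy; uninformative for grouping).
leaf margin serrate (derived state 'present') is unique to N (autapomorphy; uninformative for grouping).
Only F, N, and X show the derived state 'present' for lateral line, supporting them as a clade.
nictitating membrane (derived state 'present') is shared by all ingroup taxa — unites the whole ingroup.
four-chambered heart: derived state 'present' in F and N only — synapomorphy for {F, N}.
Most parsimonious ingroup topology: (A,((N,F),X)).
The clade {F, N, X} is supported by lateral line: its derived state 'present' occurs in exactly those taxa and in no other taxon (including the outgroup).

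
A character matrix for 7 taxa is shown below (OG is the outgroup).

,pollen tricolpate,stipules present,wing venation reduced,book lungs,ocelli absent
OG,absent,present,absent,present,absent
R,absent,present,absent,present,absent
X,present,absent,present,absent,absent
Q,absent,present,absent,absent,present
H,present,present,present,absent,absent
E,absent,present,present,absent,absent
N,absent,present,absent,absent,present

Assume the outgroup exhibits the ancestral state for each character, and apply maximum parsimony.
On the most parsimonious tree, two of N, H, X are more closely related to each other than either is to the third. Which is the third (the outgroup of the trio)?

N

Character polarity is set by the outgroup: the derived state is whichever differs from the outgroup's state, so for stipules present, book lungs the derived state is 'absent', and for the remaining characters it is 'present'.
pollen tricolpate: derived state 'present' in H and X only — synapomorphy for {H, X}.
stipules present (derived state 'absent') is unique to X (autapomorphy; uninformative for grouping).
Only E, H, and X show the derived state 'present' for wing venation reduced, supporting them as a clade.
Only E, H, N, Q, and X show the derived state 'absent' for book lungs, supporting them as a clade.
Only N and Q show the derived state 'present' for ocelli absent, supporting them as a clade.
Most parsimonious ingroup topology: (R,(((X,H),E),(Q,N))).
H and X share a more recent common ancestor with each other than either does with N, so N is the least closely related of the three.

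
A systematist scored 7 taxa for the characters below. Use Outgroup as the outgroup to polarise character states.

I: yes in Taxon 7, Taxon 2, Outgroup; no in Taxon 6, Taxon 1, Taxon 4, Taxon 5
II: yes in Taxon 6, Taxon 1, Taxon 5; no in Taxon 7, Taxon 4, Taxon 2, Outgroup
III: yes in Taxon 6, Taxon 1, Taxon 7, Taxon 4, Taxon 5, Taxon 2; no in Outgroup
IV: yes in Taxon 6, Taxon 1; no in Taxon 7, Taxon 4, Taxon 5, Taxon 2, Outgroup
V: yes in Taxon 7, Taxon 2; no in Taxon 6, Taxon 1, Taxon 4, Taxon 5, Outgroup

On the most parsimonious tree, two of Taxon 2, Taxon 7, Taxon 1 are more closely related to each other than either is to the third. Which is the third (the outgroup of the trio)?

Taxon 1

Character polarity is set by the outgroup: the derived state is whichever differs from the outgroup's state, so for I the derived state is 'no', and for the remaining characters it is 'yes'.
I (derived state 'no') is shared by Taxon 1, Taxon 4, Taxon 5, and Taxon 6 — a synapomorphy uniting that clade.
II (derived state 'yes') is shared by Taxon 1, Taxon 5, and Taxon 6 — a synapomorphy uniting that clade.
All ingroup taxa share the derived state 'yes' for III; it defines the ingroup but does not resolve relationships within it.
IV: derived state 'yes' in Taxon 1 and Taxon 6 only — synapomorphy for {Taxon 1, Taxon 6}.
V (derived state 'yes') is shared by Taxon 2 and Taxon 7 — a synapomorphy uniting that clade.
Most parsimonious ingroup topology: ((Taxon 2,Taxon 7),(((Taxon 6,Taxon 1),Taxon 5),Taxon 4)).
Taxon 7 and Taxon 2 share a more recent common ancestor with each other than either does with Taxon 1, so Taxon 1 is the least closely related of the three.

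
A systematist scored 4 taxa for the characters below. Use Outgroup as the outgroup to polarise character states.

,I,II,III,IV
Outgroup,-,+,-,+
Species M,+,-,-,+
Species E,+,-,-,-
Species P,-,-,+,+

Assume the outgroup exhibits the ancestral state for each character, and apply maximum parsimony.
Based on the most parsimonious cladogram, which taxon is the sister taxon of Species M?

Species E

Character polarity is set by the outgroup: the derived state is whichever differs from the outgroup's state, so for II, IV the derived state is '-', and for the remaining characters it is '+'.
I: derived state '+' in Species E and Species M only — synapomorphy for {Species E, Species M}.
All ingroup taxa share the derived state '-' for II; it defines the ingroup but does not resolve relationships within it.
III: derived state '+' in Species P only — an autapomorphy, so it tells us nothing about relationships among taxa.
IV: derived state '-' in Species E only — an autapomorphy, so it tells us nothing about relationships among taxa.
Most parsimonious ingroup topology: ((Species M,Species E),Species P).
Species M and Species E form a cherry on this tree, so they are sister taxa.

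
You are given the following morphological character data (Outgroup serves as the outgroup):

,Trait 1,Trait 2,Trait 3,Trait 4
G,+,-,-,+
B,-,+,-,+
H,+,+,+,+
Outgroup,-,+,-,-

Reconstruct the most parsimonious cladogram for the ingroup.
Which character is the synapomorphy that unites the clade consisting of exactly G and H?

Trait 1

Character polarity is set by the outgroup: the derived state is whichever differs from the outgroup's state, so for Trait 2 the derived state is '-', and for the remaining characters it is '+'.
Only G and H show the derived state '+' for Trait 1, supporting them as a clade.
Trait 2 (derived state '-') is unique to G (autapomorphy; uninformative for grouping).
Trait 3 (derived state '+') is unique to H (autapomorphy; uninformative for grouping).
All ingroup taxa share the derived state '+' for Trait 4; it defines the ingroup but does not resolve relationships within it.
Most parsimonious ingroup topology: ((G,H),B).
The clade {G, H} is supported by Trait 1: its derived state '+' occurs in exactly those taxa and in no other taxon (including the outgroup).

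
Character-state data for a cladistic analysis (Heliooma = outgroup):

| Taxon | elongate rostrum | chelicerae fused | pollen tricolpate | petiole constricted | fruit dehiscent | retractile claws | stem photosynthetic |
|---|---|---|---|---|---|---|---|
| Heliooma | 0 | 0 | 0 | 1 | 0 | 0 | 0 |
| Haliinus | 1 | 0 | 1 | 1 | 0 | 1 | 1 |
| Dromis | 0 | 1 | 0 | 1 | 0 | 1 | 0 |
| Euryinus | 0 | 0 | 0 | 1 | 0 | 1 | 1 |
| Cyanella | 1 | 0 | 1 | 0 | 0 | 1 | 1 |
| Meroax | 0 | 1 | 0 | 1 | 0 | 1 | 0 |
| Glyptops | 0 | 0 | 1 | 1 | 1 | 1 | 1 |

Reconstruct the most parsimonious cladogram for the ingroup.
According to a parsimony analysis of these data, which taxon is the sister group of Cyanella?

Character polarity is set by the outgroup: the derived state is whichever differs from the outgroup's state, so for petiole constricted the derived state is '0', and for the remaining characters it is '1'.
Only Cyanella and Haliinus show the derived state '1' for elongate rostrum, supporting them as a clade.
chelicerae fused (derived state '1') is shared by Dromis and Meroax — a synapomorphy uniting that clade.
Only Cyanella, Glyptops, and Haliinus show the derived state '1' for pollen tricolpate, supporting them as a clade.
petiole constricted: derived state '0' in Cyanella only — an autapomorphy, so it tells us nothing about relationships among taxa.
fruit dehiscent: derived state '1' in Glyptops only — an autapomorphy, so it tells us nothing about relationships among taxa.
retractile claws (derived state '1') is shared by all ingroup taxa — unites the whole ingroup.
stem photosynthetic (derived state '1') is shared by Cyanella, Euryinus, Glyptops, and Haliinus — a synapomorphy uniting that clade.
Most parsimonious ingroup topology: ((((Haliinus,Cyanella),Glyptops),Euryinus),(Dromis,Meroax)).
Cyanella and Haliinus form a cherry on this tree, so they are sister taxa.

Haliinus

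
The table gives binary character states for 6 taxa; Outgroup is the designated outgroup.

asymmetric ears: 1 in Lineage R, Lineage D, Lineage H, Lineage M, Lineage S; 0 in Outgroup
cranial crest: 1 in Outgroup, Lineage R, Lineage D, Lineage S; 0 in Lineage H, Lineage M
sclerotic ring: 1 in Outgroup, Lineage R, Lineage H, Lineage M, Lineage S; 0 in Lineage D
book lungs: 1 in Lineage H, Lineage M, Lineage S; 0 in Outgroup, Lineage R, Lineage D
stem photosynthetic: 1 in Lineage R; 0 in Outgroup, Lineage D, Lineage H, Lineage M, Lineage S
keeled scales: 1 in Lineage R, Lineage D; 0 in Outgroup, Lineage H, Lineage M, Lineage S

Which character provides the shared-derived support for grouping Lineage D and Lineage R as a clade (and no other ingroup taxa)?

keeled scales

Character polarity is set by the outgroup: the derived state is whichever differs from the outgroup's state, so for cranial crest, sclerotic ring the derived state is '0', and for the remaining characters it is '1'.
asymmetric ears (derived state '1') is shared by all ingroup taxa — unites the whole ingroup.
cranial crest (derived state '0') is shared by Lineage H and Lineage M — a synapomorphy uniting that clade.
sclerotic ring (derived state '0') is unique to Lineage D (autapomorphy; uninformative for grouping).
Only Lineage H, Lineage M, and Lineage S show the derived state '1' for book lungs, supporting them as a clade.
stem photosynthetic: derived state '1' in Lineage R only — an autapomorphy, so it tells us nothing about relationships among taxa.
keeled scales (derived state '1') is shared by Lineage D and Lineage R — a synapomorphy uniting that clade.
Most parsimonious ingroup topology: ((Lineage R,Lineage D),((Lineage H,Lineage M),Lineage S)).
The clade {Lineage D, Lineage R} is supported by keeled scales: its derived state '1' occurs in exactly those taxa and in no other taxon (including the outgroup).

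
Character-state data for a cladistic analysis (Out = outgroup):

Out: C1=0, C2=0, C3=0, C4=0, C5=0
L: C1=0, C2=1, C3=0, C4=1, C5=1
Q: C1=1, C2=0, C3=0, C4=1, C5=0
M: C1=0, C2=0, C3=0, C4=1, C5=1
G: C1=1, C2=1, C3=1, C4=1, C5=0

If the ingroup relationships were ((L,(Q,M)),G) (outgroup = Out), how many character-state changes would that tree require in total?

8

Map each character onto ((L,(Q,M)),G) (rooted by Out) and count the minimum state changes it requires (Fitch parsimony):
C1: 2; C2: 2; C3: 1; C4: 1; C5: 2.
Total tree length = 8.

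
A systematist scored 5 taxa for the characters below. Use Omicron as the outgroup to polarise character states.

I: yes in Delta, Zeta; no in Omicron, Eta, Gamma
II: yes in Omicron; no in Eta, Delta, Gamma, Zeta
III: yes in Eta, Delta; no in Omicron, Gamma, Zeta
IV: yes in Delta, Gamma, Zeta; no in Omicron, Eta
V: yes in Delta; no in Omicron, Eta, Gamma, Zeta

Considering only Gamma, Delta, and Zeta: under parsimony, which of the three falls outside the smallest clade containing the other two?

Gamma

Character polarity is set by the outgroup: the derived state is whichever differs from the outgroup's state, so for II the derived state is 'no', and for the remaining characters it is 'yes'.
I (derived state 'yes') is shared by Delta and Zeta — a synapomorphy uniting that clade.
All ingroup taxa share the derived state 'no' for II; it defines the ingroup but does not resolve relationships within it.
III (state 'yes') occurs in Delta and Eta but conflicts with the nesting implied by the other characters — most parsimoniously interpreted as homoplasy.
IV (derived state 'yes') is shared by Delta, Gamma, and Zeta — a synapomorphy uniting that clade.
V (derived state 'yes') is unique to Delta (autapomorphy; uninformative for grouping).
Most parsimonious ingroup topology: (Eta,((Delta,Zeta),Gamma)).
Zeta and Delta share a more recent common ancestor with each other than either does with Gamma, so Gamma is the least closely related of the three.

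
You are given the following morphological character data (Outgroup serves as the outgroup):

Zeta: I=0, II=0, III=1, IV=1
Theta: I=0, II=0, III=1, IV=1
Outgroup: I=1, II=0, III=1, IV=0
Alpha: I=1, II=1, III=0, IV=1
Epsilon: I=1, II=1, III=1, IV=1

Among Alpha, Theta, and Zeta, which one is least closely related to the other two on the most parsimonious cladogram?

Character polarity is set by the outgroup: the derived state is whichever differs from the outgroup's state, so for I, III the derived state is '0', and for the remaining characters it is '1'.
I: derived state '0' in Theta and Zeta only — synapomorphy for {Theta, Zeta}.
II (derived state '1') is shared by Alpha and Epsilon — a synapomorphy uniting that clade.
III (derived state '0') is unique to Alpha (autapomorphy; uninformative for grouping).
All ingroup taxa share the derived state '1' for IV; it defines the ingroup but does not resolve relationships within it.
Most parsimonious ingroup topology: ((Zeta,Theta),(Epsilon,Alpha)).
Zeta and Theta share a more recent common ancestor with each other than either does with Alpha, so Alpha is the least closely related of the three.

Alpha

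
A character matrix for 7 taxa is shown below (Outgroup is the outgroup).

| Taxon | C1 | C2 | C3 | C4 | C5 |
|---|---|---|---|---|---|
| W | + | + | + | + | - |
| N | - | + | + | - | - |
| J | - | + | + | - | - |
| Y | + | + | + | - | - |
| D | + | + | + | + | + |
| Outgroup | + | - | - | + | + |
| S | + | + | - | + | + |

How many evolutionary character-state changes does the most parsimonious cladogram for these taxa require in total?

5

Character polarity is set by the outgroup: the derived state is whichever differs from the outgroup's state, so for C1, C4, C5 the derived state is '-', and for the remaining characters it is '+'.
Only J and N show the derived state '-' for C1, supporting them as a clade.
C2 (derived state '+') is shared by all ingroup taxa — unites the whole ingroup.
C3 (derived state '+') is shared by D, J, N, W, and Y — a synapomorphy uniting that clade.
Only J, N, and Y show the derived state '-' for C4, supporting them as a clade.
C5: derived state '-' in J, N, W, and Y only — synapomorphy for {J, N, W, Y}.
Most parsimonious ingroup topology: ((((Y,(J,N)),W),D),S).
Changes per character on this tree: C1: 1; C2: 1; C3: 1; C4: 1; C5: 1.
Total = 5.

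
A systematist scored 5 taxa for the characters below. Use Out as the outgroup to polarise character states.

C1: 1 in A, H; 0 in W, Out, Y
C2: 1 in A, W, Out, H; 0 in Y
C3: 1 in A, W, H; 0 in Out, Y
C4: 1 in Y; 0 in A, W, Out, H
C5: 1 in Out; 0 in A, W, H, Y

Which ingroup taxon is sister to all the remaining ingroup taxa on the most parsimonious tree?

Character polarity is set by the outgroup: the derived state is whichever differs from the outgroup's state, so for C2, C5 the derived state is '0', and for the remaining characters it is '1'.
Only A and H show the derived state '1' for C1, supporting them as a clade.
C2 (derived state '0') is unique to Y (autapomorphy; uninformative for grouping).
C3 (derived state '1') is shared by A, H, and W — a synapomorphy uniting that clade.
C4: derived state '1' in Y only — an autapomorphy, so it tells us nothing about relationships among taxa.
All ingroup taxa share the derived state '0' for C5; it defines the ingroup but does not resolve relationships within it.
Most parsimonious ingroup topology: ((W,(H,A)),Y).
Y is sister to the clade containing all other ingroup taxa, so it is the earliest-diverging (most basal) ingroup lineage.

Y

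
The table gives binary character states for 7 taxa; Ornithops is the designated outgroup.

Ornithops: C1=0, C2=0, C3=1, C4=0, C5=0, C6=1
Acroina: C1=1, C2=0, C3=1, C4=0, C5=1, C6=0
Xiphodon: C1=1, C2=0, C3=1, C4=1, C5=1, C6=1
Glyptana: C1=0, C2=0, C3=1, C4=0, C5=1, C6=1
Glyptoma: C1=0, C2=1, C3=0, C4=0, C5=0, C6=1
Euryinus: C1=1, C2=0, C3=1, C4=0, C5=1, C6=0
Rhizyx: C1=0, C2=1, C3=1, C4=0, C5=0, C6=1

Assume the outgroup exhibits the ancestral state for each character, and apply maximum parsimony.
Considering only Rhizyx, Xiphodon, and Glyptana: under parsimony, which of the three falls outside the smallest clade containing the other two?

Rhizyx

Character polarity is set by the outgroup: the derived state is whichever differs from the outgroup's state, so for C3, C6 the derived state is '0', and for the remaining characters it is '1'.
Only Acroina, Euryinus, and Xiphodon show the derived state '1' for C1, supporting them as a clade.
C2: derived state '1' in Glyptoma and Rhizyx only — synapomorphy for {Glyptoma, Rhizyx}.
C3 (derived state '0') is unique to Glyptoma (autapomorphy; uninformative for grouping).
C4: derived state '1' in Xiphodon only — an autapomorphy, so it tells us nothing about relationships among taxa.
C5 (derived state '1') is shared by Acroina, Euryinus, Glyptana, and Xiphodon — a synapomorphy uniting that clade.
C6: derived state '0' in Acroina and Euryinus only — synapomorphy for {Acroina, Euryinus}.
Most parsimonious ingroup topology: ((((Acroina,Euryinus),Xiphodon),Glyptana),(Glyptoma,Rhizyx)).
Glyptana and Xiphodon share a more recent common ancestor with each other than either does with Rhizyx, so Rhizyx is the least closely related of the three.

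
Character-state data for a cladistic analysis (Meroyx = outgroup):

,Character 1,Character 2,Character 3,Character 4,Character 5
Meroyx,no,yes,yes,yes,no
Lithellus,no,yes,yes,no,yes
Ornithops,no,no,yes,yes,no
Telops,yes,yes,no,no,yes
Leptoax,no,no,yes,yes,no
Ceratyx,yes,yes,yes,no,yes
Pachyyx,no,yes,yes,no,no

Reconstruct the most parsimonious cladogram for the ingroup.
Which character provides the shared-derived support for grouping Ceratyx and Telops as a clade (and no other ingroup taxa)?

Character polarity is set by the outgroup: the derived state is whichever differs from the outgroup's state, so for Character 2, Character 3, Character 4 the derived state is 'no', and for the remaining characters it is 'yes'.
Character 1 (derived state 'yes') is shared by Ceratyx and Telops — a synapomorphy uniting that clade.
Character 2: derived state 'no' in Leptoax and Ornithops only — synapomorphy for {Leptoax, Ornithops}.
Character 3 (derived state 'no') is unique to Telops (autapomorphy; uninformative for grouping).
Only Ceratyx, Lithellus, Pachyyx, and Telops show the derived state 'no' for Character 4, supporting them as a clade.
Character 5 (derived state 'yes') is shared by Ceratyx, Lithellus, and Telops — a synapomorphy uniting that clade.
Most parsimonious ingroup topology: (((Lithellus,(Telops,Ceratyx)),Pachyyx),(Ornithops,Leptoax)).
The clade {Ceratyx, Telops} is supported by Character 1: its derived state 'yes' occurs in exactly those taxa and in no other taxon (including the outgroup).

Character 1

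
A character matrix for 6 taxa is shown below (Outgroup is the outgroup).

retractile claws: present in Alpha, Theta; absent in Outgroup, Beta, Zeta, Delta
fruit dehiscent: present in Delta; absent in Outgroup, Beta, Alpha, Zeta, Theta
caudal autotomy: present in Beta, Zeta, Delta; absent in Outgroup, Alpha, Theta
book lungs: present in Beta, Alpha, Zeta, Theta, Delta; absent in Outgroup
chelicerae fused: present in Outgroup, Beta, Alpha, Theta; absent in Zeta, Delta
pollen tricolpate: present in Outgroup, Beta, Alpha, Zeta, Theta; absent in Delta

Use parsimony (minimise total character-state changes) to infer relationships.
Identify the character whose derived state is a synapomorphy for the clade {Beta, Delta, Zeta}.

Character polarity is set by the outgroup: the derived state is whichever differs from the outgroup's state, so for chelicerae fused, pollen tricolpate the derived state is 'absent', and for the remaining characters it is 'present'.
Only Alpha and Theta show the derived state 'present' for retractile claws, supporting them as a clade.
fruit dehiscent: derived state 'present' in Delta only — an autapomorphy, so it tells us nothing about relationships among taxa.
caudal autotomy (derived state 'present') is shared by Beta, Delta, and Zeta — a synapomorphy uniting that clade.
book lungs (derived state 'present') is shared by all ingroup taxa — unites the whole ingroup.
chelicerae fused (derived state 'absent') is shared by Delta and Zeta — a synapomorphy uniting that clade.
pollen tricolpate: derived state 'absent' in Delta only — an autapomorphy, so it tells us nothing about relationships among taxa.
Most parsimonious ingroup topology: ((Beta,(Zeta,Delta)),(Alpha,Theta)).
The clade {Beta, Delta, Zeta} is supported by caudal autotomy: its derived state 'present' occurs in exactly those taxa and in no other taxon (including the outgroup).

caudal autotomy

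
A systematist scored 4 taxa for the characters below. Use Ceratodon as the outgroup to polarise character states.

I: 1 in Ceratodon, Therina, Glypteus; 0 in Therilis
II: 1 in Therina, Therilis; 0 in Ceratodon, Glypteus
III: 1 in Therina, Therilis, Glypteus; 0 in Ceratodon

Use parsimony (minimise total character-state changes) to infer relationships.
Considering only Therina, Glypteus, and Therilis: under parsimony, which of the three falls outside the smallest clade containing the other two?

Glypteus

Character polarity is set by the outgroup: the derived state is whichever differs from the outgroup's state, so for I the derived state is '0', and for the remaining characters it is '1'.
I (derived state '0') is unique to Therilis (autapomorphy; uninformative for grouping).
II (derived state '1') is shared by Therilis and Therina — a synapomorphy uniting that clade.
All ingroup taxa share the derived state '1' for III; it defines the ingroup but does not resolve relationships within it.
Most parsimonious ingroup topology: ((Therina,Therilis),Glypteus).
Therilis and Therina share a more recent common ancestor with each other than either does with Glypteus, so Glypteus is the least closely related of the three.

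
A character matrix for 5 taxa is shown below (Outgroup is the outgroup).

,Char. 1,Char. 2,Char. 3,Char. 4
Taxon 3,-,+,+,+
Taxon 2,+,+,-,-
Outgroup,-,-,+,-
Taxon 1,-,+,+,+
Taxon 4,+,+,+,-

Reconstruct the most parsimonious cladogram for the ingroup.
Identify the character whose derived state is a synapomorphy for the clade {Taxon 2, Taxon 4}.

Character polarity is set by the outgroup: the derived state is whichever differs from the outgroup's state, so for Char. 3 the derived state is '-', and for the remaining characters it is '+'.
Char. 1: derived state '+' in Taxon 2 and Taxon 4 only — synapomorphy for {Taxon 2, Taxon 4}.
All ingroup taxa share the derived state '+' for Char. 2; it defines the ingroup but does not resolve relationships within it.
Char. 3 (derived state '-') is unique to Taxon 2 (autapomorphy; uninformative for grouping).
Char. 4 (derived state '+') is shared by Taxon 1 and Taxon 3 — a synapomorphy uniting that clade.
Most parsimonious ingroup topology: ((Taxon 1,Taxon 3),(Taxon 4,Taxon 2)).
The clade {Taxon 2, Taxon 4} is supported by Char. 1: its derived state '+' occurs in exactly those taxa and in no other taxon (including the outgroup).

Char. 1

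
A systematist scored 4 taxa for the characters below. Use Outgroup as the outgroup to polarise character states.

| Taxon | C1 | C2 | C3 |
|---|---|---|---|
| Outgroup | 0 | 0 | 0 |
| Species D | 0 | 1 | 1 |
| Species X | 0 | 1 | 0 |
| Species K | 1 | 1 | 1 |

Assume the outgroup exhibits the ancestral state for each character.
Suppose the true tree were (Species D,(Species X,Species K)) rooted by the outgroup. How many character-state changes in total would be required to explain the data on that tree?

Map each character onto (Species D,(Species X,Species K)) (rooted by Outgroup) and count the minimum state changes it requires (Fitch parsimony):
C1: 1; C2: 1; C3: 2.
Total tree length = 4.

4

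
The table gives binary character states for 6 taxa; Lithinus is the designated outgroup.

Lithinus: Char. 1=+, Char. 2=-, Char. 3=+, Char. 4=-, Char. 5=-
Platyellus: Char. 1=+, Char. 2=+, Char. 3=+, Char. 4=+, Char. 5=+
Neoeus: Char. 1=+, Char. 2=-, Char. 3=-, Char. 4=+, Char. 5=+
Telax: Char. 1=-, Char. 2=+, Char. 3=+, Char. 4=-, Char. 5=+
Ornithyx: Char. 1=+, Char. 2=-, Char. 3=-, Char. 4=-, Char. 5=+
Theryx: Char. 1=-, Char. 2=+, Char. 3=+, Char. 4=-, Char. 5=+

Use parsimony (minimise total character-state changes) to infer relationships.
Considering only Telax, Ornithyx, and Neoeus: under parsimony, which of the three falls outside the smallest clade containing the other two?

Telax

Character polarity is set by the outgroup: the derived state is whichever differs from the outgroup's state, so for Char. 1, Char. 3 the derived state is '-', and for the remaining characters it is '+'.
Only Telax and Theryx show the derived state '-' for Char. 1, supporting them as a clade.
Char. 2 (derived state '+') is shared by Platyellus, Telax, and Theryx — a synapomorphy uniting that clade.
Char. 3: derived state '-' in Neoeus and Ornithyx only — synapomorphy for {Neoeus, Ornithyx}.
Char. 4 groups Neoeus and Platyellus, which is incompatible with the clades supported by the remaining characters; treating it as convergent (homoplasy) costs fewer steps than any alternative tree.
All ingroup taxa share the derived state '+' for Char. 5; it defines the ingroup but does not resolve relationships within it.
Most parsimonious ingroup topology: ((Platyellus,(Telax,Theryx)),(Neoeus,Ornithyx)).
Ornithyx and Neoeus share a more recent common ancestor with each other than either does with Telax, so Telax is the least closely related of the three.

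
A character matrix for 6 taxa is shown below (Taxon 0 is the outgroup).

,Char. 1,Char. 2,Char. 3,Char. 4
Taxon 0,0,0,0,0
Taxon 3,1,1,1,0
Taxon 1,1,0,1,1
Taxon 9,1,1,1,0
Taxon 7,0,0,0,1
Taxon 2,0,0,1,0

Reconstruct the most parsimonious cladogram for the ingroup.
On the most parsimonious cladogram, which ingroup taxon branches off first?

The outgroup has state '0' for every character, so '1' is the derived state throughout.
Only Taxon 1, Taxon 3, and Taxon 9 show the derived state '1' for Char. 1, supporting them as a clade.
Char. 2 (derived state '1') is shared by Taxon 3 and Taxon 9 — a synapomorphy uniting that clade.
Char. 3 (derived state '1') is shared by Taxon 1, Taxon 2, Taxon 3, and Taxon 9 — a synapomorphy uniting that clade.
Char. 4 (state '1') occurs in Taxon 1 and Taxon 7 but conflicts with the nesting implied by the other characters — most parsimoniously interpreted as homoplasy.
Most parsimonious ingroup topology: ((((Taxon 3,Taxon 9),Taxon 1),Taxon 2),Taxon 7).
Taxon 7 is sister to the clade containing all other ingroup taxa, so it is the earliest-diverging (most basal) ingroup lineage.

Taxon 7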